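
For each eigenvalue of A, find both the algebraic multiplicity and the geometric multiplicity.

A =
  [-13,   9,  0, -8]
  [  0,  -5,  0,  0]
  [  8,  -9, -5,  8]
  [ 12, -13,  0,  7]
λ = -5: alg = 3, geom = 2; λ = -1: alg = 1, geom = 1

Step 1 — factor the characteristic polynomial to read off the algebraic multiplicities:
  χ_A(x) = (x + 1)*(x + 5)^3

Step 2 — compute geometric multiplicities via the rank-nullity identity g(λ) = n − rank(A − λI):
  rank(A − (-5)·I) = 2, so dim ker(A − (-5)·I) = n − 2 = 2
  rank(A − (-1)·I) = 3, so dim ker(A − (-1)·I) = n − 3 = 1

Summary:
  λ = -5: algebraic multiplicity = 3, geometric multiplicity = 2
  λ = -1: algebraic multiplicity = 1, geometric multiplicity = 1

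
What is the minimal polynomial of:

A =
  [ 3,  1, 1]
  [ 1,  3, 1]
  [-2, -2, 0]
x^2 - 4*x + 4

The characteristic polynomial is χ_A(x) = (x - 2)^3, so the eigenvalues are known. The minimal polynomial is
  m_A(x) = Π_λ (x − λ)^{k_λ}
where k_λ is the size of the *largest* Jordan block for λ (equivalently, the smallest k with (A − λI)^k v = 0 for every generalised eigenvector v of λ).

  λ = 2: largest Jordan block has size 2, contributing (x − 2)^2

So m_A(x) = (x - 2)^2 = x^2 - 4*x + 4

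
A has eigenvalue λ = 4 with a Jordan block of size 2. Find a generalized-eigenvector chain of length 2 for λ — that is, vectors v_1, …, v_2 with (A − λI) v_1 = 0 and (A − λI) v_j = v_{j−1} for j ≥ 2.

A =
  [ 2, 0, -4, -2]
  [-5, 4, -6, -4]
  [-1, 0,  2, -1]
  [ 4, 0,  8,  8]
A Jordan chain for λ = 4 of length 2:
v_1 = (-2, -5, -1, 4)ᵀ
v_2 = (1, 0, 0, 0)ᵀ

Let N = A − (4)·I. We want v_2 with N^2 v_2 = 0 but N^1 v_2 ≠ 0; then v_{j-1} := N · v_j for j = 2, …, 2.

Pick v_2 = (1, 0, 0, 0)ᵀ.
Then v_1 = N · v_2 = (-2, -5, -1, 4)ᵀ.

Sanity check: (A − (4)·I) v_1 = (0, 0, 0, 0)ᵀ = 0. ✓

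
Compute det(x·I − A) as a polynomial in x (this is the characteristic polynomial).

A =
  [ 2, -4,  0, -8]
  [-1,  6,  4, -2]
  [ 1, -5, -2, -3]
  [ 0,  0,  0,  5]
x^4 - 11*x^3 + 42*x^2 - 68*x + 40

Expanding det(x·I − A) (e.g. by cofactor expansion or by noting that A is similar to its Jordan form J, which has the same characteristic polynomial as A) gives
  χ_A(x) = x^4 - 11*x^3 + 42*x^2 - 68*x + 40
which factors as (x - 5)*(x - 2)^3. The eigenvalues (with algebraic multiplicities) are λ = 2 with multiplicity 3, λ = 5 with multiplicity 1.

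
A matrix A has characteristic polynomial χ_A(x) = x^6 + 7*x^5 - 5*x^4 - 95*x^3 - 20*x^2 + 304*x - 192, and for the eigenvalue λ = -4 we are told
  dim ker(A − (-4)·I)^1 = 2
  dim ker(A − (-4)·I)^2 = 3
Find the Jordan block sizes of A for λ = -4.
Block sizes for λ = -4: [2, 1]

From the dimensions of kernels of powers, the number of Jordan blocks of size at least j is d_j − d_{j−1} where d_j = dim ker(N^j) (with d_0 = 0). Computing the differences gives [2, 1].
The number of blocks of size exactly k is (#blocks of size ≥ k) − (#blocks of size ≥ k + 1), so the partition is: 1 block(s) of size 1, 1 block(s) of size 2.
In nonincreasing order the block sizes are [2, 1].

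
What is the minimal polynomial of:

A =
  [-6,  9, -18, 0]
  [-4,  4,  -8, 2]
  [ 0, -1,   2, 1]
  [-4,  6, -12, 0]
x^2

The characteristic polynomial is χ_A(x) = x^4, so the eigenvalues are known. The minimal polynomial is
  m_A(x) = Π_λ (x − λ)^{k_λ}
where k_λ is the size of the *largest* Jordan block for λ (equivalently, the smallest k with (A − λI)^k v = 0 for every generalised eigenvector v of λ).

  λ = 0: largest Jordan block has size 2, contributing (x − 0)^2

So m_A(x) = x^2 = x^2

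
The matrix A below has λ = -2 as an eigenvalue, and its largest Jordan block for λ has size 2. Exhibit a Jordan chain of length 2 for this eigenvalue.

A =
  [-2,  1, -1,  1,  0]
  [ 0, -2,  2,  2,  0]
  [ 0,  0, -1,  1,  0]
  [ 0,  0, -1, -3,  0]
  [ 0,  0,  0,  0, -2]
A Jordan chain for λ = -2 of length 2:
v_1 = (1, 0, 0, 0, 0)ᵀ
v_2 = (0, 1, 0, 0, 0)ᵀ

Let N = A − (-2)·I. We want v_2 with N^2 v_2 = 0 but N^1 v_2 ≠ 0; then v_{j-1} := N · v_j for j = 2, …, 2.

Pick v_2 = (0, 1, 0, 0, 0)ᵀ.
Then v_1 = N · v_2 = (1, 0, 0, 0, 0)ᵀ.

Sanity check: (A − (-2)·I) v_1 = (0, 0, 0, 0, 0)ᵀ = 0. ✓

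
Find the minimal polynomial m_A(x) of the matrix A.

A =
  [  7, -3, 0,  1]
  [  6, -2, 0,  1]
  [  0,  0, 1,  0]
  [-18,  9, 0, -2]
x^2 - 2*x + 1

The characteristic polynomial is χ_A(x) = (x - 1)^4, so the eigenvalues are known. The minimal polynomial is
  m_A(x) = Π_λ (x − λ)^{k_λ}
where k_λ is the size of the *largest* Jordan block for λ (equivalently, the smallest k with (A − λI)^k v = 0 for every generalised eigenvector v of λ).

  λ = 1: largest Jordan block has size 2, contributing (x − 1)^2

So m_A(x) = (x - 1)^2 = x^2 - 2*x + 1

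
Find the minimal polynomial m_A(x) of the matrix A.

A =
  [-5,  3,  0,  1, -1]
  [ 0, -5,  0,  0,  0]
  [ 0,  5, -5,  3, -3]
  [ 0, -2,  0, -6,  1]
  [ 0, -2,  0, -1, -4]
x^2 + 10*x + 25

The characteristic polynomial is χ_A(x) = (x + 5)^5, so the eigenvalues are known. The minimal polynomial is
  m_A(x) = Π_λ (x − λ)^{k_λ}
where k_λ is the size of the *largest* Jordan block for λ (equivalently, the smallest k with (A − λI)^k v = 0 for every generalised eigenvector v of λ).

  λ = -5: largest Jordan block has size 2, contributing (x + 5)^2

So m_A(x) = (x + 5)^2 = x^2 + 10*x + 25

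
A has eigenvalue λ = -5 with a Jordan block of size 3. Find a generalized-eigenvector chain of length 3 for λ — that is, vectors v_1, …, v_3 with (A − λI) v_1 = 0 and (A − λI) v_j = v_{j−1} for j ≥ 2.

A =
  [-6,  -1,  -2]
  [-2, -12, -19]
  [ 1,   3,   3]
A Jordan chain for λ = -5 of length 3:
v_1 = (1, -3, 1)ᵀ
v_2 = (-1, -2, 1)ᵀ
v_3 = (1, 0, 0)ᵀ

Let N = A − (-5)·I. We want v_3 with N^3 v_3 = 0 but N^2 v_3 ≠ 0; then v_{j-1} := N · v_j for j = 3, …, 2.

Pick v_3 = (1, 0, 0)ᵀ.
Then v_2 = N · v_3 = (-1, -2, 1)ᵀ.
Then v_1 = N · v_2 = (1, -3, 1)ᵀ.

Sanity check: (A − (-5)·I) v_1 = (0, 0, 0)ᵀ = 0. ✓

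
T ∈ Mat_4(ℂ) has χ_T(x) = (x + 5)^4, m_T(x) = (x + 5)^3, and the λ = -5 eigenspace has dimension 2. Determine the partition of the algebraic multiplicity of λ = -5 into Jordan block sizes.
Block sizes for λ = -5: [3, 1]

Step 1 — from the characteristic polynomial, algebraic multiplicity of λ = -5 is 4. From dim ker(T − (-5)·I) = 2, there are exactly 2 Jordan blocks for λ = -5.
Step 2 — from the minimal polynomial, the factor (x + 5)^3 tells us the largest block for λ = -5 has size 3.
Step 3 — with total size 4, 2 blocks, and largest block 3, the block sizes (in nonincreasing order) are [3, 1].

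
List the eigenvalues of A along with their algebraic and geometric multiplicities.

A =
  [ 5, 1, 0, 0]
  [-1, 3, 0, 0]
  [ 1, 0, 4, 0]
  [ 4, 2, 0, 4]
λ = 4: alg = 4, geom = 2

Step 1 — factor the characteristic polynomial to read off the algebraic multiplicities:
  χ_A(x) = (x - 4)^4

Step 2 — compute geometric multiplicities via the rank-nullity identity g(λ) = n − rank(A − λI):
  rank(A − (4)·I) = 2, so dim ker(A − (4)·I) = n − 2 = 2

Summary:
  λ = 4: algebraic multiplicity = 4, geometric multiplicity = 2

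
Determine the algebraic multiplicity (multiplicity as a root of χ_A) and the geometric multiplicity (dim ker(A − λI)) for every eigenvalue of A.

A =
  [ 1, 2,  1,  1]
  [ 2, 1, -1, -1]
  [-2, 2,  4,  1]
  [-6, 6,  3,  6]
λ = 3: alg = 4, geom = 3

Step 1 — factor the characteristic polynomial to read off the algebraic multiplicities:
  χ_A(x) = (x - 3)^4

Step 2 — compute geometric multiplicities via the rank-nullity identity g(λ) = n − rank(A − λI):
  rank(A − (3)·I) = 1, so dim ker(A − (3)·I) = n − 1 = 3

Summary:
  λ = 3: algebraic multiplicity = 4, geometric multiplicity = 3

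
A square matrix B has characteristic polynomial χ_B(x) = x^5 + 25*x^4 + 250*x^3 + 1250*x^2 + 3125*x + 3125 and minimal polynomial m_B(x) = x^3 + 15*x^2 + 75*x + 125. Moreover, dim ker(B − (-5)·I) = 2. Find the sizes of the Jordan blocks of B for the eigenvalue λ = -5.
Block sizes for λ = -5: [3, 2]

Step 1 — from the characteristic polynomial, algebraic multiplicity of λ = -5 is 5. From dim ker(B − (-5)·I) = 2, there are exactly 2 Jordan blocks for λ = -5.
Step 2 — from the minimal polynomial, the factor (x + 5)^3 tells us the largest block for λ = -5 has size 3.
Step 3 — with total size 5, 2 blocks, and largest block 3, the block sizes (in nonincreasing order) are [3, 2].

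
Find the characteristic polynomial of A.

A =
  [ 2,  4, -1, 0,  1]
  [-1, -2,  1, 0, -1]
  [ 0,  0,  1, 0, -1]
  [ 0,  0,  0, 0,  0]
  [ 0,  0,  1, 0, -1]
x^5

Expanding det(x·I − A) (e.g. by cofactor expansion or by noting that A is similar to its Jordan form J, which has the same characteristic polynomial as A) gives
  χ_A(x) = x^5
which factors as x^5. The eigenvalues (with algebraic multiplicities) are λ = 0 with multiplicity 5.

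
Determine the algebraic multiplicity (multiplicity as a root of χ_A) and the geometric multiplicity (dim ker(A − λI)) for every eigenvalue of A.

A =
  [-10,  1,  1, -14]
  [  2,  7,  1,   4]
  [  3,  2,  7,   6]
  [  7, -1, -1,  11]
λ = -3: alg = 1, geom = 1; λ = 6: alg = 3, geom = 1

Step 1 — factor the characteristic polynomial to read off the algebraic multiplicities:
  χ_A(x) = (x - 6)^3*(x + 3)

Step 2 — compute geometric multiplicities via the rank-nullity identity g(λ) = n − rank(A − λI):
  rank(A − (-3)·I) = 3, so dim ker(A − (-3)·I) = n − 3 = 1
  rank(A − (6)·I) = 3, so dim ker(A − (6)·I) = n − 3 = 1

Summary:
  λ = -3: algebraic multiplicity = 1, geometric multiplicity = 1
  λ = 6: algebraic multiplicity = 3, geometric multiplicity = 1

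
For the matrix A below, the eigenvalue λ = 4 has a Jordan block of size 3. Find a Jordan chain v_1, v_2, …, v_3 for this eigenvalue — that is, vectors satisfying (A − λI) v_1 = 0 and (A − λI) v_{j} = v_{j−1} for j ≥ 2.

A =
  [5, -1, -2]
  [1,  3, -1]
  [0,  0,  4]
A Jordan chain for λ = 4 of length 3:
v_1 = (-1, -1, 0)ᵀ
v_2 = (-2, -1, 0)ᵀ
v_3 = (0, 0, 1)ᵀ

Let N = A − (4)·I. We want v_3 with N^3 v_3 = 0 but N^2 v_3 ≠ 0; then v_{j-1} := N · v_j for j = 3, …, 2.

Pick v_3 = (0, 0, 1)ᵀ.
Then v_2 = N · v_3 = (-2, -1, 0)ᵀ.
Then v_1 = N · v_2 = (-1, -1, 0)ᵀ.

Sanity check: (A − (4)·I) v_1 = (0, 0, 0)ᵀ = 0. ✓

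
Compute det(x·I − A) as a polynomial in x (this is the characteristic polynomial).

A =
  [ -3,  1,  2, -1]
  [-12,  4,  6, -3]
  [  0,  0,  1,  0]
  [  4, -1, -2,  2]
x^4 - 4*x^3 + 6*x^2 - 4*x + 1

Expanding det(x·I − A) (e.g. by cofactor expansion or by noting that A is similar to its Jordan form J, which has the same characteristic polynomial as A) gives
  χ_A(x) = x^4 - 4*x^3 + 6*x^2 - 4*x + 1
which factors as (x - 1)^4. The eigenvalues (with algebraic multiplicities) are λ = 1 with multiplicity 4.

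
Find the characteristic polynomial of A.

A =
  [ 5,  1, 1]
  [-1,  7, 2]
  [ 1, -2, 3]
x^3 - 15*x^2 + 75*x - 125

Expanding det(x·I − A) (e.g. by cofactor expansion or by noting that A is similar to its Jordan form J, which has the same characteristic polynomial as A) gives
  χ_A(x) = x^3 - 15*x^2 + 75*x - 125
which factors as (x - 5)^3. The eigenvalues (with algebraic multiplicities) are λ = 5 with multiplicity 3.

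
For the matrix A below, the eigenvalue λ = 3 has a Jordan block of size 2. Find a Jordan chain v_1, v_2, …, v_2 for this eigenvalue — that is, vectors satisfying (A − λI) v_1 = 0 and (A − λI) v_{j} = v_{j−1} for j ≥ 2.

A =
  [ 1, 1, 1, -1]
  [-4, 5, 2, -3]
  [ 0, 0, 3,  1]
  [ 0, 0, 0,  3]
A Jordan chain for λ = 3 of length 2:
v_1 = (-2, -4, 0, 0)ᵀ
v_2 = (1, 0, 0, 0)ᵀ

Let N = A − (3)·I. We want v_2 with N^2 v_2 = 0 but N^1 v_2 ≠ 0; then v_{j-1} := N · v_j for j = 2, …, 2.

Pick v_2 = (1, 0, 0, 0)ᵀ.
Then v_1 = N · v_2 = (-2, -4, 0, 0)ᵀ.

Sanity check: (A − (3)·I) v_1 = (0, 0, 0, 0)ᵀ = 0. ✓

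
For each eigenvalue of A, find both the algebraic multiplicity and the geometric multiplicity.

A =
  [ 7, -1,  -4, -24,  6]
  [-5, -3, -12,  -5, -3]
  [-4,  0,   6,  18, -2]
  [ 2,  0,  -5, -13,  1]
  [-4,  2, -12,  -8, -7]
λ = -4: alg = 3, geom = 1; λ = 1: alg = 2, geom = 1

Step 1 — factor the characteristic polynomial to read off the algebraic multiplicities:
  χ_A(x) = (x - 1)^2*(x + 4)^3

Step 2 — compute geometric multiplicities via the rank-nullity identity g(λ) = n − rank(A − λI):
  rank(A − (-4)·I) = 4, so dim ker(A − (-4)·I) = n − 4 = 1
  rank(A − (1)·I) = 4, so dim ker(A − (1)·I) = n − 4 = 1

Summary:
  λ = -4: algebraic multiplicity = 3, geometric multiplicity = 1
  λ = 1: algebraic multiplicity = 2, geometric multiplicity = 1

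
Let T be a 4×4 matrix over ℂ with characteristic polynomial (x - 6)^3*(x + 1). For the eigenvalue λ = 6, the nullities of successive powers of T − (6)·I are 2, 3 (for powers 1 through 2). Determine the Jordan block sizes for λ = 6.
Block sizes for λ = 6: [2, 1]

From the dimensions of kernels of powers, the number of Jordan blocks of size at least j is d_j − d_{j−1} where d_j = dim ker(N^j) (with d_0 = 0). Computing the differences gives [2, 1].
The number of blocks of size exactly k is (#blocks of size ≥ k) − (#blocks of size ≥ k + 1), so the partition is: 1 block(s) of size 1, 1 block(s) of size 2.
In nonincreasing order the block sizes are [2, 1].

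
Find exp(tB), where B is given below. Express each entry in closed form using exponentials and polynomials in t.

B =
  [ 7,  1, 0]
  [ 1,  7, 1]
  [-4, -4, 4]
e^{tB} =
  [t^2*exp(6*t) + t*exp(6*t) + exp(6*t), t^2*exp(6*t) + t*exp(6*t), t^2*exp(6*t)/2]
  [-t^2*exp(6*t) + t*exp(6*t), -t^2*exp(6*t) + t*exp(6*t) + exp(6*t), -t^2*exp(6*t)/2 + t*exp(6*t)]
  [-4*t*exp(6*t), -4*t*exp(6*t), -2*t*exp(6*t) + exp(6*t)]

Strategy: write B = P · J · P⁻¹ where J is a Jordan canonical form, so e^{tB} = P · e^{tJ} · P⁻¹, and e^{tJ} can be computed block-by-block.

B has Jordan form
J =
  [6, 1, 0]
  [0, 6, 1]
  [0, 0, 6]
(up to reordering of blocks).

Per-block formulas:
  For a 3×3 Jordan block J_3(6): exp(t · J_3(6)) = e^(6t)·(I + t·N + (t^2/2)·N^2), where N is the 3×3 nilpotent shift.

After assembling e^{tJ} and conjugating by P, we get:

e^{tB} =
  [t^2*exp(6*t) + t*exp(6*t) + exp(6*t), t^2*exp(6*t) + t*exp(6*t), t^2*exp(6*t)/2]
  [-t^2*exp(6*t) + t*exp(6*t), -t^2*exp(6*t) + t*exp(6*t) + exp(6*t), -t^2*exp(6*t)/2 + t*exp(6*t)]
  [-4*t*exp(6*t), -4*t*exp(6*t), -2*t*exp(6*t) + exp(6*t)]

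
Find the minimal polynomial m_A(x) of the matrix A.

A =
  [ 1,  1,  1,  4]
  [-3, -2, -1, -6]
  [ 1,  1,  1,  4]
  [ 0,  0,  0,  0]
x^3

The characteristic polynomial is χ_A(x) = x^4, so the eigenvalues are known. The minimal polynomial is
  m_A(x) = Π_λ (x − λ)^{k_λ}
where k_λ is the size of the *largest* Jordan block for λ (equivalently, the smallest k with (A − λI)^k v = 0 for every generalised eigenvector v of λ).

  λ = 0: largest Jordan block has size 3, contributing (x − 0)^3

So m_A(x) = x^3 = x^3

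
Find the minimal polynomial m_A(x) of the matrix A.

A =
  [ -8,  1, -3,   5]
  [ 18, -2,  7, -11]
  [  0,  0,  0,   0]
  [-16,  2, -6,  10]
x^3

The characteristic polynomial is χ_A(x) = x^4, so the eigenvalues are known. The minimal polynomial is
  m_A(x) = Π_λ (x − λ)^{k_λ}
where k_λ is the size of the *largest* Jordan block for λ (equivalently, the smallest k with (A − λI)^k v = 0 for every generalised eigenvector v of λ).

  λ = 0: largest Jordan block has size 3, contributing (x − 0)^3

So m_A(x) = x^3 = x^3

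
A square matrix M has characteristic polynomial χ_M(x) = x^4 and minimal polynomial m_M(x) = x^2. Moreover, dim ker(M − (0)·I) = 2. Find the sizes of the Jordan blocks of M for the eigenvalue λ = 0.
Block sizes for λ = 0: [2, 2]

Step 1 — from the characteristic polynomial, algebraic multiplicity of λ = 0 is 4. From dim ker(M − (0)·I) = 2, there are exactly 2 Jordan blocks for λ = 0.
Step 2 — from the minimal polynomial, the factor (x − 0)^2 tells us the largest block for λ = 0 has size 2.
Step 3 — with total size 4, 2 blocks, and largest block 2, the block sizes (in nonincreasing order) are [2, 2].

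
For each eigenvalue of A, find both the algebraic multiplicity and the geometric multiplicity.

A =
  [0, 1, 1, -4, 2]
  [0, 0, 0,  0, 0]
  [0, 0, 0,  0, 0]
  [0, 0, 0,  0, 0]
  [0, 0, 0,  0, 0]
λ = 0: alg = 5, geom = 4

Step 1 — factor the characteristic polynomial to read off the algebraic multiplicities:
  χ_A(x) = x^5

Step 2 — compute geometric multiplicities via the rank-nullity identity g(λ) = n − rank(A − λI):
  rank(A − (0)·I) = 1, so dim ker(A − (0)·I) = n − 1 = 4

Summary:
  λ = 0: algebraic multiplicity = 5, geometric multiplicity = 4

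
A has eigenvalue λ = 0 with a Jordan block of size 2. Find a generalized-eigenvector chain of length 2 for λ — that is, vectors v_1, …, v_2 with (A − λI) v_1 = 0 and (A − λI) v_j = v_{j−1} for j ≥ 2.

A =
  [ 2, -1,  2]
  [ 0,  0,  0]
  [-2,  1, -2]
A Jordan chain for λ = 0 of length 2:
v_1 = (2, 0, -2)ᵀ
v_2 = (1, 0, 0)ᵀ

Let N = A − (0)·I. We want v_2 with N^2 v_2 = 0 but N^1 v_2 ≠ 0; then v_{j-1} := N · v_j for j = 2, …, 2.

Pick v_2 = (1, 0, 0)ᵀ.
Then v_1 = N · v_2 = (2, 0, -2)ᵀ.

Sanity check: (A − (0)·I) v_1 = (0, 0, 0)ᵀ = 0. ✓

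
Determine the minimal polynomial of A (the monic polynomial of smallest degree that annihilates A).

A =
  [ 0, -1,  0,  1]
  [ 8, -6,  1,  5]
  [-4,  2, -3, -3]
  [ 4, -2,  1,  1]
x^2 + 4*x + 4

The characteristic polynomial is χ_A(x) = (x + 2)^4, so the eigenvalues are known. The minimal polynomial is
  m_A(x) = Π_λ (x − λ)^{k_λ}
where k_λ is the size of the *largest* Jordan block for λ (equivalently, the smallest k with (A − λI)^k v = 0 for every generalised eigenvector v of λ).

  λ = -2: largest Jordan block has size 2, contributing (x + 2)^2

So m_A(x) = (x + 2)^2 = x^2 + 4*x + 4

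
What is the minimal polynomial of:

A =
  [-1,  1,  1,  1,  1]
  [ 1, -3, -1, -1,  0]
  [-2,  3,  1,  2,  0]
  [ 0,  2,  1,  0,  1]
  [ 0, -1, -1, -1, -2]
x^3 + 3*x^2 + 3*x + 1

The characteristic polynomial is χ_A(x) = (x + 1)^5, so the eigenvalues are known. The minimal polynomial is
  m_A(x) = Π_λ (x − λ)^{k_λ}
where k_λ is the size of the *largest* Jordan block for λ (equivalently, the smallest k with (A − λI)^k v = 0 for every generalised eigenvector v of λ).

  λ = -1: largest Jordan block has size 3, contributing (x + 1)^3

So m_A(x) = (x + 1)^3 = x^3 + 3*x^2 + 3*x + 1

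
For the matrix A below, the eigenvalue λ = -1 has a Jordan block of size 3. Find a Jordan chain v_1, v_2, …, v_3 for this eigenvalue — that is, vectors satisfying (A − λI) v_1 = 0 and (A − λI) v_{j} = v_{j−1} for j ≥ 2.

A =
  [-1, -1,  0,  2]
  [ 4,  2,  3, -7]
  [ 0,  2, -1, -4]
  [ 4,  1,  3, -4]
A Jordan chain for λ = -1 of length 3:
v_1 = (4, -16, -8, -8)ᵀ
v_2 = (0, 4, 0, 4)ᵀ
v_3 = (1, 0, 0, 0)ᵀ

Let N = A − (-1)·I. We want v_3 with N^3 v_3 = 0 but N^2 v_3 ≠ 0; then v_{j-1} := N · v_j for j = 3, …, 2.

Pick v_3 = (1, 0, 0, 0)ᵀ.
Then v_2 = N · v_3 = (0, 4, 0, 4)ᵀ.
Then v_1 = N · v_2 = (4, -16, -8, -8)ᵀ.

Sanity check: (A − (-1)·I) v_1 = (0, 0, 0, 0)ᵀ = 0. ✓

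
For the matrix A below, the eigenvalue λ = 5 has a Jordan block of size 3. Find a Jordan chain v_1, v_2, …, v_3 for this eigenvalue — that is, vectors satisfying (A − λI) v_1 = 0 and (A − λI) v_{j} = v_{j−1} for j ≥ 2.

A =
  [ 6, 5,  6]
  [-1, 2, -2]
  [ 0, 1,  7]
A Jordan chain for λ = 5 of length 3:
v_1 = (-4, 2, -1)ᵀ
v_2 = (1, -1, 0)ᵀ
v_3 = (1, 0, 0)ᵀ

Let N = A − (5)·I. We want v_3 with N^3 v_3 = 0 but N^2 v_3 ≠ 0; then v_{j-1} := N · v_j for j = 3, …, 2.

Pick v_3 = (1, 0, 0)ᵀ.
Then v_2 = N · v_3 = (1, -1, 0)ᵀ.
Then v_1 = N · v_2 = (-4, 2, -1)ᵀ.

Sanity check: (A − (5)·I) v_1 = (0, 0, 0)ᵀ = 0. ✓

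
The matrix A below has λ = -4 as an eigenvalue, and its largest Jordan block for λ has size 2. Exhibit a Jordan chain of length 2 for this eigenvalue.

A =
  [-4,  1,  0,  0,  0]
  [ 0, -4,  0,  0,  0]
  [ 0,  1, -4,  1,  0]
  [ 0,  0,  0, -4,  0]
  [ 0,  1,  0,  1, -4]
A Jordan chain for λ = -4 of length 2:
v_1 = (1, 0, 1, 0, 1)ᵀ
v_2 = (0, 1, 0, 0, 0)ᵀ

Let N = A − (-4)·I. We want v_2 with N^2 v_2 = 0 but N^1 v_2 ≠ 0; then v_{j-1} := N · v_j for j = 2, …, 2.

Pick v_2 = (0, 1, 0, 0, 0)ᵀ.
Then v_1 = N · v_2 = (1, 0, 1, 0, 1)ᵀ.

Sanity check: (A − (-4)·I) v_1 = (0, 0, 0, 0, 0)ᵀ = 0. ✓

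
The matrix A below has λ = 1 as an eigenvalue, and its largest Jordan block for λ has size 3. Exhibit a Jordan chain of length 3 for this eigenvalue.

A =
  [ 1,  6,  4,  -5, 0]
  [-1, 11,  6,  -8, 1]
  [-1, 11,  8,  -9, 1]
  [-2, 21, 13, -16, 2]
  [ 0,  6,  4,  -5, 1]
A Jordan chain for λ = 1 of length 3:
v_1 = (-1, -2, -2, -4, -1)ᵀ
v_2 = (6, 10, 11, 21, 6)ᵀ
v_3 = (0, 1, 0, 0, 0)ᵀ

Let N = A − (1)·I. We want v_3 with N^3 v_3 = 0 but N^2 v_3 ≠ 0; then v_{j-1} := N · v_j for j = 3, …, 2.

Pick v_3 = (0, 1, 0, 0, 0)ᵀ.
Then v_2 = N · v_3 = (6, 10, 11, 21, 6)ᵀ.
Then v_1 = N · v_2 = (-1, -2, -2, -4, -1)ᵀ.

Sanity check: (A − (1)·I) v_1 = (0, 0, 0, 0, 0)ᵀ = 0. ✓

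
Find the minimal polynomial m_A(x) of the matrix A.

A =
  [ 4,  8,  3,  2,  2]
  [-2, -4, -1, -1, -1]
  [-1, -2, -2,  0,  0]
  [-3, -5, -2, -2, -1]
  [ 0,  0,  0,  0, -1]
x^2 + 2*x + 1

The characteristic polynomial is χ_A(x) = (x + 1)^5, so the eigenvalues are known. The minimal polynomial is
  m_A(x) = Π_λ (x − λ)^{k_λ}
where k_λ is the size of the *largest* Jordan block for λ (equivalently, the smallest k with (A − λI)^k v = 0 for every generalised eigenvector v of λ).

  λ = -1: largest Jordan block has size 2, contributing (x + 1)^2

So m_A(x) = (x + 1)^2 = x^2 + 2*x + 1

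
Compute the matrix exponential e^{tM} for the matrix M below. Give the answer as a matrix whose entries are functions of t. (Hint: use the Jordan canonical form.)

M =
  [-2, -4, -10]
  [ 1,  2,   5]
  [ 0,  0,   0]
e^{tM} =
  [1 - 2*t, -4*t, -10*t]
  [t, 2*t + 1, 5*t]
  [0, 0, 1]

Strategy: write M = P · J · P⁻¹ where J is a Jordan canonical form, so e^{tM} = P · e^{tJ} · P⁻¹, and e^{tJ} can be computed block-by-block.

M has Jordan form
J =
  [0, 1, 0]
  [0, 0, 0]
  [0, 0, 0]
(up to reordering of blocks).

Per-block formulas:
  For a 1×1 block at λ = 0: exp(t · [0]) = [e^(0t)].
  For a 2×2 Jordan block J_2(0): exp(t · J_2(0)) = e^(0t)·(I + t·N), where N is the 2×2 nilpotent shift.

After assembling e^{tJ} and conjugating by P, we get:

e^{tM} =
  [1 - 2*t, -4*t, -10*t]
  [t, 2*t + 1, 5*t]
  [0, 0, 1]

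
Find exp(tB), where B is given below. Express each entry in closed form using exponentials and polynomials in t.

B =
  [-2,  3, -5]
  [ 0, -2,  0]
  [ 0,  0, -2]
e^{tB} =
  [exp(-2*t), 3*t*exp(-2*t), -5*t*exp(-2*t)]
  [0, exp(-2*t), 0]
  [0, 0, exp(-2*t)]

Strategy: write B = P · J · P⁻¹ where J is a Jordan canonical form, so e^{tB} = P · e^{tJ} · P⁻¹, and e^{tJ} can be computed block-by-block.

B has Jordan form
J =
  [-2,  1,  0]
  [ 0, -2,  0]
  [ 0,  0, -2]
(up to reordering of blocks).

Per-block formulas:
  For a 2×2 Jordan block J_2(-2): exp(t · J_2(-2)) = e^(-2t)·(I + t·N), where N is the 2×2 nilpotent shift.
  For a 1×1 block at λ = -2: exp(t · [-2]) = [e^(-2t)].

After assembling e^{tJ} and conjugating by P, we get:

e^{tB} =
  [exp(-2*t), 3*t*exp(-2*t), -5*t*exp(-2*t)]
  [0, exp(-2*t), 0]
  [0, 0, exp(-2*t)]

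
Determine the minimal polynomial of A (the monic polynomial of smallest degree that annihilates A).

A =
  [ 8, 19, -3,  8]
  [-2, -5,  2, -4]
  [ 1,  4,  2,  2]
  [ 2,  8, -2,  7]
x^3 - 9*x^2 + 27*x - 27

The characteristic polynomial is χ_A(x) = (x - 3)^4, so the eigenvalues are known. The minimal polynomial is
  m_A(x) = Π_λ (x − λ)^{k_λ}
where k_λ is the size of the *largest* Jordan block for λ (equivalently, the smallest k with (A − λI)^k v = 0 for every generalised eigenvector v of λ).

  λ = 3: largest Jordan block has size 3, contributing (x − 3)^3

So m_A(x) = (x - 3)^3 = x^3 - 9*x^2 + 27*x - 27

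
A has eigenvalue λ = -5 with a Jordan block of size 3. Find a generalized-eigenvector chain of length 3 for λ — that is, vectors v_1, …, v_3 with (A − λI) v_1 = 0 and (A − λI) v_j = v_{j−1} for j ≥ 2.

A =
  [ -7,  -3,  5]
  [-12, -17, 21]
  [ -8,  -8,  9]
A Jordan chain for λ = -5 of length 3:
v_1 = (2, 12, 8)ᵀ
v_2 = (-3, -12, -8)ᵀ
v_3 = (0, 1, 0)ᵀ

Let N = A − (-5)·I. We want v_3 with N^3 v_3 = 0 but N^2 v_3 ≠ 0; then v_{j-1} := N · v_j for j = 3, …, 2.

Pick v_3 = (0, 1, 0)ᵀ.
Then v_2 = N · v_3 = (-3, -12, -8)ᵀ.
Then v_1 = N · v_2 = (2, 12, 8)ᵀ.

Sanity check: (A − (-5)·I) v_1 = (0, 0, 0)ᵀ = 0. ✓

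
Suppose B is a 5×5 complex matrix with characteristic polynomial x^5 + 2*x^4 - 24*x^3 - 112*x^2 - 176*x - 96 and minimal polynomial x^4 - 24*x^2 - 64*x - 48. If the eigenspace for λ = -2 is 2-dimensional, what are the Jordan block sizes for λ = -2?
Block sizes for λ = -2: [3, 1]

Step 1 — from the characteristic polynomial, algebraic multiplicity of λ = -2 is 4. From dim ker(B − (-2)·I) = 2, there are exactly 2 Jordan blocks for λ = -2.
Step 2 — from the minimal polynomial, the factor (x + 2)^3 tells us the largest block for λ = -2 has size 3.
Step 3 — with total size 4, 2 blocks, and largest block 3, the block sizes (in nonincreasing order) are [3, 1].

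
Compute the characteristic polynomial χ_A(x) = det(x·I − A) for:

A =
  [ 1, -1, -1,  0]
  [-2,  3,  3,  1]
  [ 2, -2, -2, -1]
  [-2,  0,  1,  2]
x^4 - 4*x^3 + 6*x^2 - 4*x + 1

Expanding det(x·I − A) (e.g. by cofactor expansion or by noting that A is similar to its Jordan form J, which has the same characteristic polynomial as A) gives
  χ_A(x) = x^4 - 4*x^3 + 6*x^2 - 4*x + 1
which factors as (x - 1)^4. The eigenvalues (with algebraic multiplicities) are λ = 1 with multiplicity 4.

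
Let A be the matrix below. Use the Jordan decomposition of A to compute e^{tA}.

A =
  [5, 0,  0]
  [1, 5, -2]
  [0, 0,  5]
e^{tA} =
  [exp(5*t), 0, 0]
  [t*exp(5*t), exp(5*t), -2*t*exp(5*t)]
  [0, 0, exp(5*t)]

Strategy: write A = P · J · P⁻¹ where J is a Jordan canonical form, so e^{tA} = P · e^{tJ} · P⁻¹, and e^{tJ} can be computed block-by-block.

A has Jordan form
J =
  [5, 1, 0]
  [0, 5, 0]
  [0, 0, 5]
(up to reordering of blocks).

Per-block formulas:
  For a 1×1 block at λ = 5: exp(t · [5]) = [e^(5t)].
  For a 2×2 Jordan block J_2(5): exp(t · J_2(5)) = e^(5t)·(I + t·N), where N is the 2×2 nilpotent shift.

After assembling e^{tJ} and conjugating by P, we get:

e^{tA} =
  [exp(5*t), 0, 0]
  [t*exp(5*t), exp(5*t), -2*t*exp(5*t)]
  [0, 0, exp(5*t)]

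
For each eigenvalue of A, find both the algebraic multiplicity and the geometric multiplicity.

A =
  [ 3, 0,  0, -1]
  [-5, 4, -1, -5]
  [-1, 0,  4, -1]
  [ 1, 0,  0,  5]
λ = 4: alg = 4, geom = 2

Step 1 — factor the characteristic polynomial to read off the algebraic multiplicities:
  χ_A(x) = (x - 4)^4

Step 2 — compute geometric multiplicities via the rank-nullity identity g(λ) = n − rank(A − λI):
  rank(A − (4)·I) = 2, so dim ker(A − (4)·I) = n − 2 = 2

Summary:
  λ = 4: algebraic multiplicity = 4, geometric multiplicity = 2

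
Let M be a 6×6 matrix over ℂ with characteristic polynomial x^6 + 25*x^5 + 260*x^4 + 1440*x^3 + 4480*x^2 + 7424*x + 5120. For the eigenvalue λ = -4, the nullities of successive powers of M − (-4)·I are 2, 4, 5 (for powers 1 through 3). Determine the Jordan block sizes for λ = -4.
Block sizes for λ = -4: [3, 2]

From the dimensions of kernels of powers, the number of Jordan blocks of size at least j is d_j − d_{j−1} where d_j = dim ker(N^j) (with d_0 = 0). Computing the differences gives [2, 2, 1].
The number of blocks of size exactly k is (#blocks of size ≥ k) − (#blocks of size ≥ k + 1), so the partition is: 1 block(s) of size 2, 1 block(s) of size 3.
In nonincreasing order the block sizes are [3, 2].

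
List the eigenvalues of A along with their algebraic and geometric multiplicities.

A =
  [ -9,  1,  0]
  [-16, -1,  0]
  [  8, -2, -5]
λ = -5: alg = 3, geom = 2

Step 1 — factor the characteristic polynomial to read off the algebraic multiplicities:
  χ_A(x) = (x + 5)^3

Step 2 — compute geometric multiplicities via the rank-nullity identity g(λ) = n − rank(A − λI):
  rank(A − (-5)·I) = 1, so dim ker(A − (-5)·I) = n − 1 = 2

Summary:
  λ = -5: algebraic multiplicity = 3, geometric multiplicity = 2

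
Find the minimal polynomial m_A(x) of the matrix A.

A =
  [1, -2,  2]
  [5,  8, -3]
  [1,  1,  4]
x^3 - 13*x^2 + 55*x - 75

The characteristic polynomial is χ_A(x) = (x - 5)^2*(x - 3), so the eigenvalues are known. The minimal polynomial is
  m_A(x) = Π_λ (x − λ)^{k_λ}
where k_λ is the size of the *largest* Jordan block for λ (equivalently, the smallest k with (A − λI)^k v = 0 for every generalised eigenvector v of λ).

  λ = 3: largest Jordan block has size 1, contributing (x − 3)
  λ = 5: largest Jordan block has size 2, contributing (x − 5)^2

So m_A(x) = (x - 5)^2*(x - 3) = x^3 - 13*x^2 + 55*x - 75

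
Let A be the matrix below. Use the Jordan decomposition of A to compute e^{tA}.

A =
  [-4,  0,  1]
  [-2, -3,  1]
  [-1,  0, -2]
e^{tA} =
  [-t*exp(-3*t) + exp(-3*t), 0, t*exp(-3*t)]
  [t^2*exp(-3*t)/2 - 2*t*exp(-3*t), exp(-3*t), -t^2*exp(-3*t)/2 + t*exp(-3*t)]
  [-t*exp(-3*t), 0, t*exp(-3*t) + exp(-3*t)]

Strategy: write A = P · J · P⁻¹ where J is a Jordan canonical form, so e^{tA} = P · e^{tJ} · P⁻¹, and e^{tJ} can be computed block-by-block.

A has Jordan form
J =
  [-3,  1,  0]
  [ 0, -3,  1]
  [ 0,  0, -3]
(up to reordering of blocks).

Per-block formulas:
  For a 3×3 Jordan block J_3(-3): exp(t · J_3(-3)) = e^(-3t)·(I + t·N + (t^2/2)·N^2), where N is the 3×3 nilpotent shift.

After assembling e^{tJ} and conjugating by P, we get:

e^{tA} =
  [-t*exp(-3*t) + exp(-3*t), 0, t*exp(-3*t)]
  [t^2*exp(-3*t)/2 - 2*t*exp(-3*t), exp(-3*t), -t^2*exp(-3*t)/2 + t*exp(-3*t)]
  [-t*exp(-3*t), 0, t*exp(-3*t) + exp(-3*t)]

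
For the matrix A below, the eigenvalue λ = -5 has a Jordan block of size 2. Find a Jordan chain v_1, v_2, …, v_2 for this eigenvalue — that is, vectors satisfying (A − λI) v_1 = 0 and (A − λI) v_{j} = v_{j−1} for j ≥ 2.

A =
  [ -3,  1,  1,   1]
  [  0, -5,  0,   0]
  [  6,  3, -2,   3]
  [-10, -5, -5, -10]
A Jordan chain for λ = -5 of length 2:
v_1 = (2, 0, 6, -10)ᵀ
v_2 = (1, 0, 0, 0)ᵀ

Let N = A − (-5)·I. We want v_2 with N^2 v_2 = 0 but N^1 v_2 ≠ 0; then v_{j-1} := N · v_j for j = 2, …, 2.

Pick v_2 = (1, 0, 0, 0)ᵀ.
Then v_1 = N · v_2 = (2, 0, 6, -10)ᵀ.

Sanity check: (A − (-5)·I) v_1 = (0, 0, 0, 0)ᵀ = 0. ✓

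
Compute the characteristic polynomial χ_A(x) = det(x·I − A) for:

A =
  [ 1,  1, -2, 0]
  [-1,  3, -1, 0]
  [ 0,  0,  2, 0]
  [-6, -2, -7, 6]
x^4 - 12*x^3 + 48*x^2 - 80*x + 48

Expanding det(x·I − A) (e.g. by cofactor expansion or by noting that A is similar to its Jordan form J, which has the same characteristic polynomial as A) gives
  χ_A(x) = x^4 - 12*x^3 + 48*x^2 - 80*x + 48
which factors as (x - 6)*(x - 2)^3. The eigenvalues (with algebraic multiplicities) are λ = 2 with multiplicity 3, λ = 6 with multiplicity 1.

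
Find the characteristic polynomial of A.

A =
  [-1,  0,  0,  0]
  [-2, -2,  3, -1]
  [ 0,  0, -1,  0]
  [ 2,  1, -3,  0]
x^4 + 4*x^3 + 6*x^2 + 4*x + 1

Expanding det(x·I − A) (e.g. by cofactor expansion or by noting that A is similar to its Jordan form J, which has the same characteristic polynomial as A) gives
  χ_A(x) = x^4 + 4*x^3 + 6*x^2 + 4*x + 1
which factors as (x + 1)^4. The eigenvalues (with algebraic multiplicities) are λ = -1 with multiplicity 4.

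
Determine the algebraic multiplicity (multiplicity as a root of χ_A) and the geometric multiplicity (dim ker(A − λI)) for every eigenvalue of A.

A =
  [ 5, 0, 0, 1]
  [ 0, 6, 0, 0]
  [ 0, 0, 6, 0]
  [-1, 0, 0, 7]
λ = 6: alg = 4, geom = 3

Step 1 — factor the characteristic polynomial to read off the algebraic multiplicities:
  χ_A(x) = (x - 6)^4

Step 2 — compute geometric multiplicities via the rank-nullity identity g(λ) = n − rank(A − λI):
  rank(A − (6)·I) = 1, so dim ker(A − (6)·I) = n − 1 = 3

Summary:
  λ = 6: algebraic multiplicity = 4, geometric multiplicity = 3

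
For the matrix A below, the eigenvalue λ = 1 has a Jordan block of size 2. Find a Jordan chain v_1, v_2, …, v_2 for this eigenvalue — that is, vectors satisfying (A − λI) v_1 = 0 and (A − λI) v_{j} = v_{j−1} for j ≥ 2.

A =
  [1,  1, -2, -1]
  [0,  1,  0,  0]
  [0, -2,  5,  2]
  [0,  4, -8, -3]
A Jordan chain for λ = 1 of length 2:
v_1 = (1, 0, -2, 4)ᵀ
v_2 = (0, 1, 0, 0)ᵀ

Let N = A − (1)·I. We want v_2 with N^2 v_2 = 0 but N^1 v_2 ≠ 0; then v_{j-1} := N · v_j for j = 2, …, 2.

Pick v_2 = (0, 1, 0, 0)ᵀ.
Then v_1 = N · v_2 = (1, 0, -2, 4)ᵀ.

Sanity check: (A − (1)·I) v_1 = (0, 0, 0, 0)ᵀ = 0. ✓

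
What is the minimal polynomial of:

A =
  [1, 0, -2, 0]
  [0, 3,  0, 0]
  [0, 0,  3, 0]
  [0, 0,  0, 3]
x^2 - 4*x + 3

The characteristic polynomial is χ_A(x) = (x - 3)^3*(x - 1), so the eigenvalues are known. The minimal polynomial is
  m_A(x) = Π_λ (x − λ)^{k_λ}
where k_λ is the size of the *largest* Jordan block for λ (equivalently, the smallest k with (A − λI)^k v = 0 for every generalised eigenvector v of λ).

  λ = 1: largest Jordan block has size 1, contributing (x − 1)
  λ = 3: largest Jordan block has size 1, contributing (x − 3)

So m_A(x) = (x - 3)*(x - 1) = x^2 - 4*x + 3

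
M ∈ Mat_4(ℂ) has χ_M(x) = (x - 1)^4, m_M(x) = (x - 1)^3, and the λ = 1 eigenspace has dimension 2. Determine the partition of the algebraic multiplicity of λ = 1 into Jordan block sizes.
Block sizes for λ = 1: [3, 1]

Step 1 — from the characteristic polynomial, algebraic multiplicity of λ = 1 is 4. From dim ker(M − (1)·I) = 2, there are exactly 2 Jordan blocks for λ = 1.
Step 2 — from the minimal polynomial, the factor (x − 1)^3 tells us the largest block for λ = 1 has size 3.
Step 3 — with total size 4, 2 blocks, and largest block 3, the block sizes (in nonincreasing order) are [3, 1].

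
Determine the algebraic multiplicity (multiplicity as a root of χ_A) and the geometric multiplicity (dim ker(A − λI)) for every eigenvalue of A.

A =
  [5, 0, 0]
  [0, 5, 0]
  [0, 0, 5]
λ = 5: alg = 3, geom = 3

Step 1 — factor the characteristic polynomial to read off the algebraic multiplicities:
  χ_A(x) = (x - 5)^3

Step 2 — compute geometric multiplicities via the rank-nullity identity g(λ) = n − rank(A − λI):
  rank(A − (5)·I) = 0, so dim ker(A − (5)·I) = n − 0 = 3

Summary:
  λ = 5: algebraic multiplicity = 3, geometric multiplicity = 3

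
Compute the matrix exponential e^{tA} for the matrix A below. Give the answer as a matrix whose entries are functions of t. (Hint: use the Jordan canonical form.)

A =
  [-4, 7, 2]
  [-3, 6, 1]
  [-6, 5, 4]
e^{tA} =
  [3*t^2*exp(2*t)/2 - 6*t*exp(2*t) + exp(2*t), -2*t^2*exp(2*t) + 7*t*exp(2*t), -t^2*exp(2*t)/2 + 2*t*exp(2*t)]
  [-3*t*exp(2*t), 4*t*exp(2*t) + exp(2*t), t*exp(2*t)]
  [9*t^2*exp(2*t)/2 - 6*t*exp(2*t), -6*t^2*exp(2*t) + 5*t*exp(2*t), -3*t^2*exp(2*t)/2 + 2*t*exp(2*t) + exp(2*t)]

Strategy: write A = P · J · P⁻¹ where J is a Jordan canonical form, so e^{tA} = P · e^{tJ} · P⁻¹, and e^{tJ} can be computed block-by-block.

A has Jordan form
J =
  [2, 1, 0]
  [0, 2, 1]
  [0, 0, 2]
(up to reordering of blocks).

Per-block formulas:
  For a 3×3 Jordan block J_3(2): exp(t · J_3(2)) = e^(2t)·(I + t·N + (t^2/2)·N^2), where N is the 3×3 nilpotent shift.

After assembling e^{tJ} and conjugating by P, we get:

e^{tA} =
  [3*t^2*exp(2*t)/2 - 6*t*exp(2*t) + exp(2*t), -2*t^2*exp(2*t) + 7*t*exp(2*t), -t^2*exp(2*t)/2 + 2*t*exp(2*t)]
  [-3*t*exp(2*t), 4*t*exp(2*t) + exp(2*t), t*exp(2*t)]
  [9*t^2*exp(2*t)/2 - 6*t*exp(2*t), -6*t^2*exp(2*t) + 5*t*exp(2*t), -3*t^2*exp(2*t)/2 + 2*t*exp(2*t) + exp(2*t)]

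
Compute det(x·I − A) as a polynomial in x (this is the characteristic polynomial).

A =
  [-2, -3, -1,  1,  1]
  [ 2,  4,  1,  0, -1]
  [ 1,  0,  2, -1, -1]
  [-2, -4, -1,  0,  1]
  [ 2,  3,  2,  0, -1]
x^5 - 3*x^4 + 3*x^3 - x^2

Expanding det(x·I − A) (e.g. by cofactor expansion or by noting that A is similar to its Jordan form J, which has the same characteristic polynomial as A) gives
  χ_A(x) = x^5 - 3*x^4 + 3*x^3 - x^2
which factors as x^2*(x - 1)^3. The eigenvalues (with algebraic multiplicities) are λ = 0 with multiplicity 2, λ = 1 with multiplicity 3.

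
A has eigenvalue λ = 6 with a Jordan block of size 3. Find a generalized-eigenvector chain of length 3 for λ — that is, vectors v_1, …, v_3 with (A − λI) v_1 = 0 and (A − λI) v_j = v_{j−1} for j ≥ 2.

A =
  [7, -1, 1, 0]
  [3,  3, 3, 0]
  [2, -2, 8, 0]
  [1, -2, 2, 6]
A Jordan chain for λ = 6 of length 3:
v_1 = (0, 0, 0, -1)ᵀ
v_2 = (1, 3, 2, 1)ᵀ
v_3 = (1, 0, 0, 0)ᵀ

Let N = A − (6)·I. We want v_3 with N^3 v_3 = 0 but N^2 v_3 ≠ 0; then v_{j-1} := N · v_j for j = 3, …, 2.

Pick v_3 = (1, 0, 0, 0)ᵀ.
Then v_2 = N · v_3 = (1, 3, 2, 1)ᵀ.
Then v_1 = N · v_2 = (0, 0, 0, -1)ᵀ.

Sanity check: (A − (6)·I) v_1 = (0, 0, 0, 0)ᵀ = 0. ✓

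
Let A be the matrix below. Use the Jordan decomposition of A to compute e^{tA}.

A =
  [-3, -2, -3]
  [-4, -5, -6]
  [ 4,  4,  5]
e^{tA} =
  [-2*t*exp(-t) + exp(-t), -2*t*exp(-t), -3*t*exp(-t)]
  [-4*t*exp(-t), -4*t*exp(-t) + exp(-t), -6*t*exp(-t)]
  [4*t*exp(-t), 4*t*exp(-t), 6*t*exp(-t) + exp(-t)]

Strategy: write A = P · J · P⁻¹ where J is a Jordan canonical form, so e^{tA} = P · e^{tJ} · P⁻¹, and e^{tJ} can be computed block-by-block.

A has Jordan form
J =
  [-1,  1,  0]
  [ 0, -1,  0]
  [ 0,  0, -1]
(up to reordering of blocks).

Per-block formulas:
  For a 2×2 Jordan block J_2(-1): exp(t · J_2(-1)) = e^(-1t)·(I + t·N), where N is the 2×2 nilpotent shift.
  For a 1×1 block at λ = -1: exp(t · [-1]) = [e^(-1t)].

After assembling e^{tJ} and conjugating by P, we get:

e^{tA} =
  [-2*t*exp(-t) + exp(-t), -2*t*exp(-t), -3*t*exp(-t)]
  [-4*t*exp(-t), -4*t*exp(-t) + exp(-t), -6*t*exp(-t)]
  [4*t*exp(-t), 4*t*exp(-t), 6*t*exp(-t) + exp(-t)]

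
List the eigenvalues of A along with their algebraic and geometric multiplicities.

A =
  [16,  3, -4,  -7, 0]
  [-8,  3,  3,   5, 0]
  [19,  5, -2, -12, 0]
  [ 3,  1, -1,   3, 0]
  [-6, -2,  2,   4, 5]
λ = 5: alg = 5, geom = 3

Step 1 — factor the characteristic polynomial to read off the algebraic multiplicities:
  χ_A(x) = (x - 5)^5

Step 2 — compute geometric multiplicities via the rank-nullity identity g(λ) = n − rank(A − λI):
  rank(A − (5)·I) = 2, so dim ker(A − (5)·I) = n − 2 = 3

Summary:
  λ = 5: algebraic multiplicity = 5, geometric multiplicity = 3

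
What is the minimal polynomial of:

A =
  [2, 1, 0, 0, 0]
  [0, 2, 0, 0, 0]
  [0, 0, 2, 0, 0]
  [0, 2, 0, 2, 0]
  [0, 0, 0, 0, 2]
x^2 - 4*x + 4

The characteristic polynomial is χ_A(x) = (x - 2)^5, so the eigenvalues are known. The minimal polynomial is
  m_A(x) = Π_λ (x − λ)^{k_λ}
where k_λ is the size of the *largest* Jordan block for λ (equivalently, the smallest k with (A − λI)^k v = 0 for every generalised eigenvector v of λ).

  λ = 2: largest Jordan block has size 2, contributing (x − 2)^2

So m_A(x) = (x - 2)^2 = x^2 - 4*x + 4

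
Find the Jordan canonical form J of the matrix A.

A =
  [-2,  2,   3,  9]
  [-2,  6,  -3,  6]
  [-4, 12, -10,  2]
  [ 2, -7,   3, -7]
J_3(-4) ⊕ J_1(-1)

The characteristic polynomial is
  det(x·I − A) = x^4 + 13*x^3 + 60*x^2 + 112*x + 64 = (x + 1)*(x + 4)^3

Eigenvalues and multiplicities (the geometric multiplicity of λ is n − rank(A − λI), which equals the number of Jordan blocks for λ):
  λ = -4: algebraic multiplicity = 3, geometric multiplicity = 1
  λ = -1: algebraic multiplicity = 1, geometric multiplicity = 1

Determining the block sizes for each eigenvalue:
  λ = -4: one block (gm = 1), so the single block has size am = 3 → block sizes [3]
  λ = -1: one block (gm = 1), so the single block has size am = 1 → block sizes [1]

Assembling the blocks gives a Jordan form
J =
  [-4,  1,  0,  0]
  [ 0, -4,  1,  0]
  [ 0,  0, -4,  0]
  [ 0,  0,  0, -1]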